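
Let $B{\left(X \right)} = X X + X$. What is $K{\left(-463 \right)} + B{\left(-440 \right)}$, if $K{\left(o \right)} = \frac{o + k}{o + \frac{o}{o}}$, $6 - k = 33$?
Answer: $\frac{6374315}{33} \approx 1.9316 \cdot 10^{5}$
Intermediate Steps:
$k = -27$ ($k = 6 - 33 = -27$)
$B{\left(X \right)} = X + X^{2}$ ($B{\left(X \right)} = X^{2} + X = X + X^{2}$)
$K{\left(o \right)} = \frac{-27 + o}{1 + o}$ ($K{\left(o \right)} = \frac{o - 27}{o + \frac{o}{o}} = \frac{-27 + o}{o + 1} = \frac{-27 + o}{1 + o}$)
$K{\left(-463 \right)} + B{\left(-440 \right)} = \frac{-27 - 463}{1 - 463} - 440 \left(1 - 440\right) = \frac{1}{-462} \left(-490\right) - -193160 = \left(- \frac{1}{462}\right) \left(-490\right) + 193160 = \frac{35}{33} + 193160 = \frac{6374315}{33}$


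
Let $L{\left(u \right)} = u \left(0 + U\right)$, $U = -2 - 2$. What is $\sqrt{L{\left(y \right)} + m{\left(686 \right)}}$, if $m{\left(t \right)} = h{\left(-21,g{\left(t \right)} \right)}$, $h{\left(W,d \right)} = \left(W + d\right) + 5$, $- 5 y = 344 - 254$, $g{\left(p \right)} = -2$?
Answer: $3 \sqrt{6} \approx 7.3485$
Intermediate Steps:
$y = -18$ ($y = - \frac{344 - 254}{5} = \left(- \frac{1}{5}\right) 90 = -18$)
$U = -4$ ($U = -2 - 2 = -4$)
$h{\left(W,d \right)} = 5 + W + d$
$m{\left(t \right)} = -18$ ($m{\left(t \right)} = 5 - 21 - 2 = -18$)
$L{\left(u \right)} = - 4 u$ ($L{\left(u \right)} = u \left(0 - 4\right) = u \left(-4\right) = - 4 u$)
$\sqrt{L{\left(y \right)} + m{\left(686 \right)}} = \sqrt{\left(-4\right) \left(-18\right) - 18} = \sqrt{72 - 18} = \sqrt{54} = 3 \sqrt{6}$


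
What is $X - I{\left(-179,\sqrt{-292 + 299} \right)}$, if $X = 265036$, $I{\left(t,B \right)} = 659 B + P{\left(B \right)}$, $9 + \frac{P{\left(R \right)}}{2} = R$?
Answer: $265054 - 661 \sqrt{7} \approx 2.6331 \cdot 10^{5}$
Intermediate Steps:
$P{\left(R \right)} = -18 + 2 R$
$I{\left(t,B \right)} = -18 + 661 B$ ($I{\left(t,B \right)} = 659 B + \left(-18 + 2 B\right) = -18 + 661 B$)
$X - I{\left(-179,\sqrt{-292 + 299} \right)} = 265036 - \left(-18 + 661 \sqrt{-292 + 299}\right) = 265036 - \left(-18 + 661 \sqrt{7}\right) = 265036 + \left(18 - 661 \sqrt{7}\right) = 265054 - 661 \sqrt{7}$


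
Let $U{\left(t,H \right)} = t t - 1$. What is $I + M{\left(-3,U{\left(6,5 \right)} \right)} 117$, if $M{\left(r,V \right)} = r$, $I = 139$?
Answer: $-212$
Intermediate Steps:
$U{\left(t,H \right)} = -1 + t^{2}$ ($U{\left(t,H \right)} = t^{2} - 1 = -1 + t^{2}$)
$I + M{\left(-3,U{\left(6,5 \right)} \right)} 117 = 139 - 351 = -212$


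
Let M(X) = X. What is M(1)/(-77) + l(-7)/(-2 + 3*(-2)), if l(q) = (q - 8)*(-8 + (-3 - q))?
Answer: -1157/154 ≈ -7.5130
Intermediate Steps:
l(q) = (-11 - q)*(-8 + q) (l(q) = (-8 + q)*(-11 - q) = (-11 - q)*(-8 + q))
M(1)/(-77) + l(-7)/(-2 + 3*(-2)) = 1/(-77) + (88 - 1*(-7)² - 3*(-7))/(-2 + 3*(-2)) = 1*(-1/77) + (88 - 1*49 + 21)/(-2 - 6) = -1/77 + (88 - 49 + 21)/(-8) = -1/77 + 60*(-⅛) = -1/77 - 15/2 = -1157/154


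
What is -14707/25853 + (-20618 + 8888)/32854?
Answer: -393219734/424687231 ≈ -0.92590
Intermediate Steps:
-14707/25853 + (-20618 + 8888)/32854 = -14707*1/25853 - 11730*1/32854 = -14707/25853 - 5865/16427 = -393219734/424687231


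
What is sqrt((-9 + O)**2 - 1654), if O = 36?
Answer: 5*I*sqrt(37) ≈ 30.414*I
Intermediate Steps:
sqrt((-9 + O)**2 - 1654) = sqrt((-9 + 36)**2 - 1654) = sqrt(27**2 - 1654) = sqrt(729 - 1654) = sqrt(-925) = 5*I*sqrt(37)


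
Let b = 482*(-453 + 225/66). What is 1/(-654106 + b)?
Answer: -11/9578897 ≈ -1.1484e-6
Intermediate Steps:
b = -2383731/11 (b = 482*(-453 + 225*(1/66)) = 482*(-453 + 75/22) = 482*(-9891/22) = -2383731/11 ≈ -2.1670e+5)
1/(-654106 + b) = 1/(-654106 - 2383731/11) = 1/(-9578897/11) = -11/9578897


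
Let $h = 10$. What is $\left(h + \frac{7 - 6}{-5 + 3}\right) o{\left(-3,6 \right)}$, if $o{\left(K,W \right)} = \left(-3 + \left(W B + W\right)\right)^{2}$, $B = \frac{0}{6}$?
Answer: $\frac{171}{2} \approx 85.5$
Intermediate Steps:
$B = 0$ ($B = 0 \cdot \frac{1}{6} = 0$)
$o{\left(K,W \right)} = \left(-3 + W\right)^{2}$ ($o{\left(K,W \right)} = \left(-3 + \left(W 0 + W\right)\right)^{2} = \left(-3 + \left(0 + W\right)\right)^{2} = \left(-3 + W\right)^{2}$)
$\left(h + \frac{7 - 6}{-5 + 3}\right) o{\left(-3,6 \right)} = \left(10 + \frac{7 - 6}{-5 + 3}\right) \left(-3 + 6\right)^{2} = \left(10 + 1 \frac{1}{-2}\right) 3^{2} = \left(10 + 1 \left(- \frac{1}{2}\right)\right) 9 = \left(10 - \frac{1}{2}\right) 9 = \frac{19}{2} \cdot 9 = \frac{171}{2}$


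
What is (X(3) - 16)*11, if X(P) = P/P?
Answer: -165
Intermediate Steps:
X(P) = 1
(X(3) - 16)*11 = (1 - 16)*11 = -15*11 = -165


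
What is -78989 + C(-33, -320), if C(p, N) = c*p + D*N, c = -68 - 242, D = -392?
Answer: 56681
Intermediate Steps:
c = -310
C(p, N) = -392*N - 310*p (C(p, N) = -310*p - 392*N = -392*N - 310*p)
-78989 + C(-33, -320) = -78989 + (-392*(-320) - 310*(-33)) = -78989 + (125440 + 10230) = -78989 + 135670 = 56681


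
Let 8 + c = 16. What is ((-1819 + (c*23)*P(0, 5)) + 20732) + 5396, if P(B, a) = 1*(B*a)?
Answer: 24309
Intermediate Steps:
c = 8 (c = -8 + 16 = 8)
P(B, a) = B*a
((-1819 + (c*23)*P(0, 5)) + 20732) + 5396 = ((-1819 + (8*23)*(0*5)) + 20732) + 5396 = ((-1819 + 184*0) + 20732) + 5396 = ((-1819 + 0) + 20732) + 5396 = (-1819 + 20732) + 5396 = 18913 + 5396 = 24309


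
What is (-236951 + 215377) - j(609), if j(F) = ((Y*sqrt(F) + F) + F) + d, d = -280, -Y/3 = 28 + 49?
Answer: -22512 + 231*sqrt(609) ≈ -16811.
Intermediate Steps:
Y = -231 (Y = -3*(28 + 49) = -3*77 = -231)
j(F) = -280 - 231*sqrt(F) + 2*F (j(F) = ((-231*sqrt(F) + F) + F) - 280 = ((F - 231*sqrt(F)) + F) - 280 = (-231*sqrt(F) + 2*F) - 280 = -280 - 231*sqrt(F) + 2*F)
(-236951 + 215377) - j(609) = (-236951 + 215377) - (-280 - 231*sqrt(609) + 2*609) = -21574 - (-280 - 231*sqrt(609) + 1218) = -21574 - (938 - 231*sqrt(609)) = -21574 + (-938 + 231*sqrt(609)) = -22512 + 231*sqrt(609)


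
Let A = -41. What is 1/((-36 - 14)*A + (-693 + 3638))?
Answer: 1/4995 ≈ 0.00020020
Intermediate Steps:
1/((-36 - 14)*A + (-693 + 3638)) = 1/((-36 - 14)*(-41) + (-693 + 3638)) = 1/(-50*(-41) + 2945) = 1/(2050 + 2945) = 1/4995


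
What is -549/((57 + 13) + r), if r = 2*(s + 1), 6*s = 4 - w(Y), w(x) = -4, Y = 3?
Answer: -1647/224 ≈ -7.3527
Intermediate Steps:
s = 4/3 (s = (4 - 1*(-4))/6 = (4 + 4)/6 = (⅙)*8 = 4/3 ≈ 1.3333)
r = 14/3 (r = 2*(4/3 + 1) = 2*(7/3) = 14/3 ≈ 4.6667)
-549/((57 + 13) + r) = -549/((57 + 13) + 14/3) = -549/(70 + 14/3) = -549/224/3 = -549*3/224 = -1647/224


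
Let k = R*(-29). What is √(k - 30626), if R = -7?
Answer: I*√30423 ≈ 174.42*I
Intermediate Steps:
k = 203 (k = -7*(-29) = 203)
√(k - 30626) = √(203 - 30626) = √(-30423) = I*√30423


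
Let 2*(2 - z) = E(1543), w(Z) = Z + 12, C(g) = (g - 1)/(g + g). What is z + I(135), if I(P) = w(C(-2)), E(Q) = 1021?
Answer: -1983/4 ≈ -495.75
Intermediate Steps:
C(g) = (-1 + g)/(2*g) (C(g) = (-1 + g)/((2*g)) = (-1 + g)*(1/(2*g)) = (-1 + g)/(2*g))
w(Z) = 12 + Z
I(P) = 51/4 (I(P) = 12 + (½)*(-1 - 2)/(-2) = 12 + (½)*(-½)*(-3) = 12 + ¾ = 51/4)
z = -1017/2 (z = 2 - ½*1021 = 2 - 1021/2 = -1017/2 ≈ -508.50)
z + I(135) = -1017/2 + 51/4 = -1983/4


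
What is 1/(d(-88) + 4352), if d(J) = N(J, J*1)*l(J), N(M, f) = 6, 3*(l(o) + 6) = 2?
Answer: 1/4320 ≈ 0.00023148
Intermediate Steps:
l(o) = -16/3 (l(o) = -6 + (1/3)*2 = -6 + 2/3 = -16/3)
d(J) = -32 (d(J) = 6*(-16/3) = -32)
1/(d(-88) + 4352) = 1/(-32 + 4352) = 1/4320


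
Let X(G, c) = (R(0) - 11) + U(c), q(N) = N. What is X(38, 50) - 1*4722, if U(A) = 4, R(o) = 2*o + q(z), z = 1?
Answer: -4728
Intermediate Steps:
R(o) = 1 + 2*o (R(o) = 2*o + 1 = 1 + 2*o)
X(G, c) = -6 (X(G, c) = ((1 + 2*0) - 11) + 4 = ((1 + 0) - 11) + 4 = (1 - 11) + 4 = -10 + 4 = -6)
X(38, 50) - 1*4722 = -6 - 1*4722 = -6 - 4722 = -4728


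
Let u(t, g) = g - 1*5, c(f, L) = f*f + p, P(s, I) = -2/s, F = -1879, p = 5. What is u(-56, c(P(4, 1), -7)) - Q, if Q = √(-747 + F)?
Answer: ¼ - I*√2626 ≈ 0.25 - 51.245*I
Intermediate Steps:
Q = I*√2626 (Q = √(-747 - 1879) = √(-2626) = I*√2626 ≈ 51.245*I)
c(f, L) = 5 + f² (c(f, L) = f*f + 5 = f² + 5 = 5 + f²)
u(t, g) = -5 + g (u(t, g) = g - 5 = -5 + g)
u(-56, c(P(4, 1), -7)) - Q = (-5 + (5 + (-2/4)²)) - I*√2626 = (-5 + (5 + (-2*¼)²)) - I*√2626 = (-5 + (5 + (-½)²)) - I*√2626 = (-5 + (5 + ¼)) - I*√2626 = (-5 + 21/4) - I*√2626 = ¼ - I*√2626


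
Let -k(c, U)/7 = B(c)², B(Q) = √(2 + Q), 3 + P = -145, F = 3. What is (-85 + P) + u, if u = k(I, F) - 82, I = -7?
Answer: -280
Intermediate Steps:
P = -148 (P = -3 - 145 = -148)
k(c, U) = -14 - 7*c (k(c, U) = -(14 + 7*c) = -7*(2 + c) = -14 - 7*c)
u = -47 (u = (-14 - 7*(-7)) - 82 = (-14 + 49) - 82 = 35 - 82 = -47)
(-85 + P) + u = (-85 - 148) - 47 = -233 - 47 = -280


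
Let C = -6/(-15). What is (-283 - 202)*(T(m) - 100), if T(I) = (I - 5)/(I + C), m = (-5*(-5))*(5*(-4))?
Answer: 119928375/2498 ≈ 48010.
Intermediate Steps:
m = -500 (m = 25*(-20) = -500)
C = ⅖ (C = -6*(-1/15) = ⅖ ≈ 0.40000)
T(I) = (-5 + I)/(⅖ + I) (T(I) = (I - 5)/(I + ⅖) = (-5 + I)/(⅖ + I))
(-283 - 202)*(T(m) - 100) = (-283 - 202)*(5*(-5 - 500)/(2 + 5*(-500)) - 100) = -485*(5*(-505)/(2 - 2500) - 100) = -485*(5*(-505)/(-2498) - 100) = -485*(5*(-1/2498)*(-505) - 100) = -485*(2525/2498 - 100) = -485*(-247275/2498) = 119928375/2498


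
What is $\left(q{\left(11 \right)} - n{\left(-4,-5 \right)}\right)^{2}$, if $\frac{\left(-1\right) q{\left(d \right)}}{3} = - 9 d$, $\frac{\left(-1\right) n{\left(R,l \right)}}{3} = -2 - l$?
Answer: $93636$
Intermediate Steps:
$n{\left(R,l \right)} = 6 + 3 l$ ($n{\left(R,l \right)} = - 3 \left(-2 - l\right) = 6 + 3 l$)
$q{\left(d \right)} = 27 d$ ($q{\left(d \right)} = - 3 \left(- 9 d\right) = 27 d$)
$\left(q{\left(11 \right)} - n{\left(-4,-5 \right)}\right)^{2} = \left(27 \cdot 11 - \left(6 + 3 \left(-5\right)\right)\right)^{2} = \left(297 - \left(6 - 15\right)\right)^{2} = \left(297 - -9\right)^{2} = \left(297 + 9\right)^{2} = 306^{2} = 93636$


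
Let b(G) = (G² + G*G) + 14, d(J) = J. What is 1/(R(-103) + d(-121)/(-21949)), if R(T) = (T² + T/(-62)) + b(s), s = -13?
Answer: 1360838/14918413567 ≈ 9.1219e-5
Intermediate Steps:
b(G) = 14 + 2*G² (b(G) = (G² + G²) + 14 = 2*G² + 14 = 14 + 2*G²)
R(T) = 352 + T² - T/62 (R(T) = (T² + T/(-62)) + (14 + 2*(-13)²) = (T² - T/62) + (14 + 2*169) = (T² - T/62) + (14 + 338) = (T² - T/62) + 352 = 352 + T² - T/62)
1/(R(-103) + d(-121)/(-21949)) = 1/((352 + (-103)² - 1/62*(-103)) - 121/(-21949)) = 1/((352 + 10609 + 103/62) - 121*(-1/21949)) = 1/(679685/62 + 121/21949) = 1/(14918413567/1360838) = 1360838/14918413567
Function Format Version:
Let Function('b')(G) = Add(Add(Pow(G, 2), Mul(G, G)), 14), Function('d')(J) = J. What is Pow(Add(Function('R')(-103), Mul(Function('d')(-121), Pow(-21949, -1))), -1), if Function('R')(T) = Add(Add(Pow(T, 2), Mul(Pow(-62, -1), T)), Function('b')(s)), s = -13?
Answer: Rational(1360838, 14918413567) ≈ 9.1219e-5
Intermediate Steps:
Function('b')(G) = Add(14, Mul(2, Pow(G, 2))) (Function('b')(G) = Add(Add(Pow(G, 2), Pow(G, 2)), 14) = Add(Mul(2, Pow(G, 2)), 14) = Add(14, Mul(2, Pow(G, 2))))
Function('R')(T) = Add(352, Pow(T, 2), Mul(Rational(-1, 62), T)) (Function('R')(T) = Add(Add(Pow(T, 2), Mul(Pow(-62, -1), T)), Add(14, Mul(2, Pow(-13, 2)))) = Add(Add(Pow(T, 2), Mul(Rational(-1, 62), T)), Add(14, Mul(2, 169))) = Add(Add(Pow(T, 2), Mul(Rational(-1, 62), T)), Add(14, 338)) = Add(Add(Pow(T, 2), Mul(Rational(-1, 62), T)), 352) = Add(352, Pow(T, 2), Mul(Rational(-1, 62), T)))
Pow(Add(Function('R')(-103), Mul(Function('d')(-121), Pow(-21949, -1))), -1) = Pow(Add(Add(352, Pow(-103, 2), Mul(Rational(-1, 62), -103)), Mul(-121, Pow(-21949, -1))), -1) = Pow(Add(Add(352, 10609, Rational(103, 62)), Mul(-121, Rational(-1, 21949))), -1) = Pow(Add(Rational(679685, 62), Rational(121, 21949)), -1) = Pow(Rational(14918413567, 1360838), -1) = Rational(1360838, 14918413567)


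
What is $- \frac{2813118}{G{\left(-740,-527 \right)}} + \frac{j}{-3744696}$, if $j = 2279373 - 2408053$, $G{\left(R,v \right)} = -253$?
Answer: $\frac{119708003161}{10766001} \approx 11119.0$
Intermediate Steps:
$j = -128680$ ($j = 2279373 - 2408053 = -128680$)
$- \frac{2813118}{G{\left(-740,-527 \right)}} + \frac{j}{-3744696} = - \frac{2813118}{-253} - \frac{128680}{-3744696} = \left(-2813118\right) \left(- \frac{1}{253}\right) - - \frac{16085}{468087} = \frac{255738}{23} + \frac{16085}{468087} = \frac{119708003161}{10766001}$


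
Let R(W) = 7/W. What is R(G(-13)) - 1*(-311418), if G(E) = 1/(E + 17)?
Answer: 311446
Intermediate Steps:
G(E) = 1/(17 + E)
R(G(-13)) - 1*(-311418) = 7/(1/(17 - 13)) - 1*(-311418) = 7/(1/4) + 311418 = 7/(¼) + 311418 = 7*4 + 311418 = 28 + 311418 = 311446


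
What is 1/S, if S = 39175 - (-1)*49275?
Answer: 1/88450 ≈ 1.1306e-5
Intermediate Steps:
S = 88450 (S = 39175 - 1*(-49275) = 39175 + 49275 = 88450)
1/S = 1/88450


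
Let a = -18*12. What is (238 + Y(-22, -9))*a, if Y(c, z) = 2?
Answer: -51840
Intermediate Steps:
a = -216
(238 + Y(-22, -9))*a = (238 + 2)*(-216) = 240*(-216) = -51840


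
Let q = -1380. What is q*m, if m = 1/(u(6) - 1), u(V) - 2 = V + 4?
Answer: -1380/11 ≈ -125.45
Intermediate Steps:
u(V) = 6 + V (u(V) = 2 + (V + 4) = 2 + (4 + V) = 6 + V)
m = 1/11 (m = 1/((6 + 6) - 1) = 1/(12 - 1) = 1/11 ≈ 0.090909)
q*m = -1380*1/11 = -1380/11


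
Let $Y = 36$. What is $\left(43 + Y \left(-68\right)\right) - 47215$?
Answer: $-49620$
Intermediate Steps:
$\left(43 + Y \left(-68\right)\right) - 47215 = \left(43 + 36 \left(-68\right)\right) - 47215 = \left(43 - 2448\right) - 47215 = -2405 - 47215 = -49620$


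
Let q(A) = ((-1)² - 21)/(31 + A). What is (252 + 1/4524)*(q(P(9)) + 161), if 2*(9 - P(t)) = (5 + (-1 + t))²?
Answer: 16381364081/402636 ≈ 40685.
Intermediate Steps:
P(t) = 9 - (4 + t)²/2 (P(t) = 9 - (5 + (-1 + t))²/2 = 9 - (4 + t)²/2)
q(A) = -20/(31 + A) (q(A) = (1 - 21)/(31 + A) = -20/(31 + A))
(252 + 1/4524)*(q(P(9)) + 161) = (252 + 1/4524)*(-20/(31 + (9 - (4 + 9)²/2)) + 161) = (252 + 1/4524)*(-20/(31 + (9 - ½*13²)) + 161) = 1140049*(-20/(31 + (9 - ½*169)) + 161)/4524 = 1140049*(-20/(31 + (9 - 169/2)) + 161)/4524 = 1140049*(-20/(31 - 151/2) + 161)/4524 = 1140049*(-20/(-89/2) + 161)/4524 = 1140049*(-20*(-2/89) + 161)/4524 = 1140049*(40/89 + 161)/4524 = (1140049/4524)*(14369/89) = 16381364081/402636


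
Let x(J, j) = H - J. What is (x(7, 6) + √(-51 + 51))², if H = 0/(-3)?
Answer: 49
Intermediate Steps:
H = 0 (H = 0*(-⅓) = 0)
x(J, j) = -J (x(J, j) = 0 - J = -J)
(x(7, 6) + √(-51 + 51))² = (-1*7 + √(-51 + 51))² = (-7 + √0)² = (-7 + 0)² = (-7)² = 49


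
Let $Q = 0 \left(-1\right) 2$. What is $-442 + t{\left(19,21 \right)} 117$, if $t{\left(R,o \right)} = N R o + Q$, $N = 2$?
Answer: $92924$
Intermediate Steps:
$Q = 0$ ($Q = 0 \cdot 2 = 0$)
$t{\left(R,o \right)} = 2 R o$ ($t{\left(R,o \right)} = 2 R o + 0 = 2 R o$)
$-442 + t{\left(19,21 \right)} 117 = -442 + 2 \cdot 19 \cdot 21 \cdot 117 = -442 + 798 \cdot 117 = -442 + 93366 = 92924$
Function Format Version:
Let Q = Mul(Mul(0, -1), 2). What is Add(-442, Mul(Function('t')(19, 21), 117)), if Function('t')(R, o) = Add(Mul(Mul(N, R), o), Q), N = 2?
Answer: 92924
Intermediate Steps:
Q = 0 (Q = Mul(0, 2) = 0)
Function('t')(R, o) = Mul(2, R, o) (Function('t')(R, o) = Add(Mul(Mul(2, R), o), 0) = Add(Mul(2, R, o), 0) = Mul(2, R, o))
Add(-442, Mul(Function('t')(19, 21), 117)) = Add(-442, Mul(Mul(2, 19, 21), 117)) = Add(-442, Mul(798, 117)) = Add(-442, 93366) = 92924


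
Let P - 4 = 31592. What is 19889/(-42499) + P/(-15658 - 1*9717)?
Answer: -1847481779/1078412125 ≈ -1.7132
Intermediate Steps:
P = 31596 (P = 4 + 31592 = 31596)
19889/(-42499) + P/(-15658 - 1*9717) = 19889/(-42499) + 31596/(-15658 - 1*9717) = 19889*(-1/42499) + 31596/(-15658 - 9717) = -19889/42499 + 31596/(-25375) = -19889/42499 + 31596*(-1/25375) = -19889/42499 - 31596/25375 = -1847481779/1078412125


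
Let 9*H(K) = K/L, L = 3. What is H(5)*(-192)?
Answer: -320/9 ≈ -35.556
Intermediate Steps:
H(K) = K/27 (H(K) = (K/3)/9 = K/27)
H(5)*(-192) = ((1/27)*5)*(-192) = (5/27)*(-192) = -320/9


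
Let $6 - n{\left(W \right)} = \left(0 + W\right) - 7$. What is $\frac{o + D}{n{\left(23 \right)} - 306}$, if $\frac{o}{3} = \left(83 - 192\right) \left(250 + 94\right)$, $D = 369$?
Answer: $\frac{112119}{316} \approx 354.81$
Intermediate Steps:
$o = -112488$ ($o = 3 \left(83 - 192\right) \left(250 + 94\right) = 3 \left(\left(-109\right) 344\right) = 3 \left(-37496\right) = -112488$)
$n{\left(W \right)} = 13 - W$ ($n{\left(W \right)} = 6 - \left(\left(0 + W\right) - 7\right) = 6 - \left(W - 7\right) = 6 - \left(-7 + W\right) = 13 - W$)
$\frac{o + D}{n{\left(23 \right)} - 306} = \frac{-112488 + 369}{\left(13 - 23\right) - 306} = - \frac{112119}{\left(13 - 23\right) - 306} = - \frac{112119}{-10 - 306} = - \frac{112119}{-316} = \left(-112119\right) \left(- \frac{1}{316}\right) = \frac{112119}{316}$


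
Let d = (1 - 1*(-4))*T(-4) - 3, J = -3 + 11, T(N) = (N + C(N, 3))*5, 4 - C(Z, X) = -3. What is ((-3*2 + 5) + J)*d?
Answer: 504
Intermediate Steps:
C(Z, X) = 7 (C(Z, X) = 4 - 1*(-3) = 4 + 3 = 7)
T(N) = 35 + 5*N (T(N) = (N + 7)*5 = (7 + N)*5 = 35 + 5*N)
J = 8
d = 72 (d = (1 - 1*(-4))*(35 + 5*(-4)) - 3 = (1 + 4)*(35 - 20) - 3 = 5*15 - 3 = 75 - 3 = 72)
((-3*2 + 5) + J)*d = ((-3*2 + 5) + 8)*72 = ((-6 + 5) + 8)*72 = (-1 + 8)*72 = 7*72 = 504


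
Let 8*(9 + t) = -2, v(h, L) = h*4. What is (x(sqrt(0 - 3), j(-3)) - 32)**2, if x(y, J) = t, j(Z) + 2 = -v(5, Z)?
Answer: 27225/16 ≈ 1701.6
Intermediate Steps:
v(h, L) = 4*h
t = -37/4 (t = -9 + (1/8)*(-2) = -9 - 1/4 = -37/4 ≈ -9.2500)
j(Z) = -22 (j(Z) = -2 - 4*5 = -2 - 1*20 = -2 - 20 = -22)
x(y, J) = -37/4
(x(sqrt(0 - 3), j(-3)) - 32)**2 = (-37/4 - 32)**2 = (-165/4)**2 = 27225/16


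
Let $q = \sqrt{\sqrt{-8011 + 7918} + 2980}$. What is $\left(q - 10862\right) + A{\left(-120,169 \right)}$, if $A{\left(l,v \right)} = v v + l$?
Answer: $17579 + \sqrt{2980 + i \sqrt{93}} \approx 17634.0 + 0.088329 i$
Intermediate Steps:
$A{\left(l,v \right)} = l + v^{2}$ ($A{\left(l,v \right)} = v^{2} + l = l + v^{2}$)
$q = \sqrt{2980 + i \sqrt{93}}$ ($q = \sqrt{\sqrt{-93} + 2980} = \sqrt{i \sqrt{93} + 2980} = \sqrt{2980 + i \sqrt{93}} \approx 54.589 + 0.08833 i$)
$\left(q - 10862\right) + A{\left(-120,169 \right)} = \left(\sqrt{2980 + i \sqrt{93}} - 10862\right) - \left(120 - 169^{2}\right) = \left(-10862 + \sqrt{2980 + i \sqrt{93}}\right) + \left(-120 + 28561\right) = \left(-10862 + \sqrt{2980 + i \sqrt{93}}\right) + 28441 = 17579 + \sqrt{2980 + i \sqrt{93}}$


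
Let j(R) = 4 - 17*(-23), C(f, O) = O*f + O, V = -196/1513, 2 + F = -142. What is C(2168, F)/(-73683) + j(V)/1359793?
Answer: 15731163379/3710875097 ≈ 4.2392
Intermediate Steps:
F = -144 (F = -2 - 142 = -144)
V = -196/1513 (V = -196*1/1513 = -196/1513 ≈ -0.12954)
C(f, O) = O + O*f
j(R) = 395 (j(R) = 4 + 391 = 395)
C(2168, F)/(-73683) + j(V)/1359793 = -144*(1 + 2168)/(-73683) + 395/1359793 = -144*2169*(-1/73683) + 395*(1/1359793) = -312336*(-1/73683) + 395/1359793 = 11568/2729 + 395/1359793 = 15731163379/3710875097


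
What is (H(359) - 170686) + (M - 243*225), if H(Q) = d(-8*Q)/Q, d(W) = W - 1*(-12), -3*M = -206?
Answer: -242648423/1077 ≈ -2.2530e+5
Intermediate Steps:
M = 206/3 (M = -1/3*(-206) = 206/3 ≈ 68.667)
d(W) = 12 + W (d(W) = W + 12 = 12 + W)
H(Q) = (12 - 8*Q)/Q
(H(359) - 170686) + (M - 243*225) = ((-8 + 12/359) - 170686) + (206/3 - 243*225) = ((-8 + 12*(1/359)) - 170686) + (206/3 - 54675) = ((-8 + 12/359) - 170686) - 163819/3 = (-2860/359 - 170686) - 163819/3 = -61279134/359 - 163819/3 = -242648423/1077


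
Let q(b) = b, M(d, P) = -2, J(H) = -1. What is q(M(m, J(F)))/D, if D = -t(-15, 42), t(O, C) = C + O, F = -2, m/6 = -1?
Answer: 2/27 ≈ 0.074074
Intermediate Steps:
m = -6 (m = 6*(-1) = -6)
D = -27 (D = -(42 - 15) = -1*27 = -27)
q(M(m, J(F)))/D = -2/(-27) = -2*(-1/27) = 2/27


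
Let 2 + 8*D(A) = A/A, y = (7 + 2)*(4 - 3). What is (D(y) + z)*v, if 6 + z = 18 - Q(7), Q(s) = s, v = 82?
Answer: 1599/4 ≈ 399.75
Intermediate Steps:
z = 5 (z = -6 + (18 - 1*7) = -6 + (18 - 7) = -6 + 11 = 5)
y = 9 (y = 9*1 = 9)
D(A) = -⅛ (D(A) = -¼ + (A/A)/8 = -¼ + (⅛)*1 = -¼ + ⅛ = -⅛)
(D(y) + z)*v = (-⅛ + 5)*82 = (39/8)*82 = 1599/4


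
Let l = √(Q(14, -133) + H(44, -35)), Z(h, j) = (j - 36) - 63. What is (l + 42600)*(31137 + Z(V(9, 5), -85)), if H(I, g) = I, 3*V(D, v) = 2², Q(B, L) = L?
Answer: 1318597800 + 30953*I*√89 ≈ 1.3186e+9 + 2.9201e+5*I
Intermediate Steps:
V(D, v) = 4/3 (V(D, v) = (⅓)*2² = (⅓)*4 = 4/3)
Z(h, j) = -99 + j (Z(h, j) = (-36 + j) - 63 = -99 + j)
l = I*√89 (l = √(-133 + 44) = √(-89) = I*√89 ≈ 9.434*I)
(l + 42600)*(31137 + Z(V(9, 5), -85)) = (I*√89 + 42600)*(31137 + (-99 - 85)) = (42600 + I*√89)*(31137 - 184) = (42600 + I*√89)*30953 = 1318597800 + 30953*I*√89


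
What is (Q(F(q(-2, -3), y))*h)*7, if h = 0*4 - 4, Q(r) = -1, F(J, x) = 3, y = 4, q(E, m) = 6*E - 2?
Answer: 28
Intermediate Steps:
q(E, m) = -2 + 6*E
h = -4 (h = 0 - 4 = -4)
(Q(F(q(-2, -3), y))*h)*7 = -1*(-4)*7 = 4*7 = 28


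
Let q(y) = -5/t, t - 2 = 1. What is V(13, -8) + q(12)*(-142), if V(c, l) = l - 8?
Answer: 662/3 ≈ 220.67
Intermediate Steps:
t = 3 (t = 2 + 1 = 3)
V(c, l) = -8 + l
q(y) = -5/3
V(13, -8) + q(12)*(-142) = (-8 - 8) - 5/3*(-142) = -16 + 710/3 = 662/3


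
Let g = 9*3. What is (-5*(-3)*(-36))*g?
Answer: -14580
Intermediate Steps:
g = 27
(-5*(-3)*(-36))*g = (-5*(-3)*(-36))*27 = (15*(-36))*27 = -540*27 = -14580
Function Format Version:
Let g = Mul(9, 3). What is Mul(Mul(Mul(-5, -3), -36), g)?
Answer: -14580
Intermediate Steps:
g = 27
Mul(Mul(Mul(-5, -3), -36), g) = Mul(Mul(Mul(-5, -3), -36), 27) = Mul(Mul(15, -36), 27) = Mul(-540, 27) = -14580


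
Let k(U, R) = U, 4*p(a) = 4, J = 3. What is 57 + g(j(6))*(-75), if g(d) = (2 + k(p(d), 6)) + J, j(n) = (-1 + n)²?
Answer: -393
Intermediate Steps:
p(a) = 1 (p(a) = (¼)*4 = 1)
g(d) = 6 (g(d) = (2 + 1) + 3 = 3 + 3 = 6)
57 + g(j(6))*(-75) = 57 + 6*(-75) = 57 - 450 = -393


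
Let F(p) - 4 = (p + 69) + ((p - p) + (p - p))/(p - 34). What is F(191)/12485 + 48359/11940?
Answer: 2206961/542076 ≈ 4.0713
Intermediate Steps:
F(p) = 73 + p (F(p) = 4 + ((p + 69) + ((p - p) + (p - p))/(p - 34)) = 4 + ((69 + p) + (0 + 0)/(-34 + p)) = 4 + ((69 + p) + 0/(-34 + p)) = 4 + ((69 + p) + 0) = 4 + (69 + p) = 73 + p)
F(191)/12485 + 48359/11940 = (73 + 191)/12485 + 48359/11940 = 264*(1/12485) + 48359*(1/11940) = 24/1135 + 48359/11940 = 2206961/542076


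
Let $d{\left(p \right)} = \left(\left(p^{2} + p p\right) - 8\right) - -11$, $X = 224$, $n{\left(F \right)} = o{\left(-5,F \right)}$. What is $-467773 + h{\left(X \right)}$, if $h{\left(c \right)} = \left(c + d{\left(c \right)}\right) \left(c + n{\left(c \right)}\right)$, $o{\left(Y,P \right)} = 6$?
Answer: $22665397$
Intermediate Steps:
$n{\left(F \right)} = 6$
$d{\left(p \right)} = 3 + 2 p^{2}$ ($d{\left(p \right)} = \left(\left(p^{2} + p^{2}\right) - 8\right) + 11 = \left(2 p^{2} - 8\right) + 11 = \left(-8 + 2 p^{2}\right) + 11 = 3 + 2 p^{2}$)
$h{\left(c \right)} = \left(6 + c\right) \left(3 + c + 2 c^{2}\right)$ ($h{\left(c \right)} = \left(c + \left(3 + 2 c^{2}\right)\right) \left(c + 6\right) = \left(3 + c + 2 c^{2}\right) \left(6 + c\right) = \left(6 + c\right) \left(3 + c + 2 c^{2}\right)$)
$-467773 + h{\left(X \right)} = -467773 + \left(18 + 2 \cdot 224^{3} + 9 \cdot 224 + 13 \cdot 224^{2}\right) = -467773 + \left(18 + 2 \cdot 11239424 + 2016 + 13 \cdot 50176\right) = -467773 + \left(18 + 22478848 + 2016 + 652288\right) = -467773 + 23133170 = 22665397$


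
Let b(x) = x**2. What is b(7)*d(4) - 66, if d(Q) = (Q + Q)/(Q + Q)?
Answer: -17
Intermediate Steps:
d(Q) = 1 (d(Q) = (2*Q)/((2*Q)) = (2*Q)*(1/(2*Q)) = 1)
b(7)*d(4) - 66 = 7**2*1 - 66 = 49*1 - 66 = 49 - 66 = -17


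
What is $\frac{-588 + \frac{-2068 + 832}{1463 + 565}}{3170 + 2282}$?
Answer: $- \frac{99475}{921388} \approx -0.10796$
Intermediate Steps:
$\frac{-588 + \frac{-2068 + 832}{1463 + 565}}{3170 + 2282} = \frac{-588 - \frac{1236}{2028}}{5452} = \left(-588 - \frac{103}{169}\right) \frac{1}{5452} = \left(- \frac{99475}{169}\right) \frac{1}{5452} = - \frac{99475}{921388}$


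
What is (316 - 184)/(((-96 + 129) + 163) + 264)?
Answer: 33/115 ≈ 0.28696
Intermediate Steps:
(316 - 184)/(((-96 + 129) + 163) + 264) = 132/((33 + 163) + 264) = 132/(196 + 264) = 132/460 = 132*(1/460) = 33/115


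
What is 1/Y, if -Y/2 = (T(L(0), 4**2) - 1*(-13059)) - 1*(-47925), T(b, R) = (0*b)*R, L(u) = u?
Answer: -1/121968 ≈ -8.1989e-6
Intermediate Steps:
T(b, R) = 0 (T(b, R) = 0*R = 0)
Y = -121968 (Y = -2*((0 - 1*(-13059)) - 1*(-47925)) = -2*((0 + 13059) + 47925) = -2*(13059 + 47925) = -2*60984 = -121968)
1/Y = 1/(-121968) = -1/121968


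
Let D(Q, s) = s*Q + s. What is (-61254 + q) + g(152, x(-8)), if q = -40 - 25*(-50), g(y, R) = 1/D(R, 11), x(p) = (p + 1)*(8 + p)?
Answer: -660483/11 ≈ -60044.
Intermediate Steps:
D(Q, s) = s + Q*s (D(Q, s) = Q*s + s = s + Q*s)
x(p) = (1 + p)*(8 + p)
g(y, R) = 1/(11 + 11*R) (g(y, R) = 1/(11*(1 + R)) = 1/(11 + 11*R))
q = 1210 (q = -40 + 1250 = 1210)
(-61254 + q) + g(152, x(-8)) = (-61254 + 1210) + 1/(11*(1 + (8 + (-8)² + 9*(-8)))) = -60044 + 1/(11*(1 + (8 + 64 - 72))) = -60044 + 1/(11*(1 + 0)) = -60044 + (1/11)/1 = -60044 + (1/11)*1 = -60044 + 1/11 = -660483/11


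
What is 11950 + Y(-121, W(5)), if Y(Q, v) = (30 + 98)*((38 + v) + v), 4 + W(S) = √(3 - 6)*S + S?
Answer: 17070 + 1280*I*√3 ≈ 17070.0 + 2217.0*I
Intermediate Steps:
W(S) = -4 + S + I*S*√3 (W(S) = -4 + (√(3 - 6)*S + S) = -4 + (√(-3)*S + S) = -4 + ((I*√3)*S + S) = -4 + (I*S*√3 + S) = -4 + (S + I*S*√3) = -4 + S + I*S*√3)
Y(Q, v) = 4864 + 256*v (Y(Q, v) = 128*(38 + 2*v) = 4864 + 256*v)
11950 + Y(-121, W(5)) = 11950 + (4864 + 256*(-4 + 5 + I*5*√3)) = 11950 + (4864 + 256*(-4 + 5 + 5*I*√3)) = 11950 + (4864 + 256*(1 + 5*I*√3)) = 11950 + (4864 + (256 + 1280*I*√3)) = 11950 + (5120 + 1280*I*√3) = 17070 + 1280*I*√3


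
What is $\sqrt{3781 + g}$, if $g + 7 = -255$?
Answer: $3 \sqrt{391} \approx 59.321$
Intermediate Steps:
$g = -262$ ($g = -7 - 255 = -262$)
$\sqrt{3781 + g} = \sqrt{3781 - 262} = \sqrt{3519} = 3 \sqrt{391}$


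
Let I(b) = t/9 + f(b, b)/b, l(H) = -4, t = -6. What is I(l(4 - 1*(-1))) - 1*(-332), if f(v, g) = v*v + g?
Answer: 985/3 ≈ 328.33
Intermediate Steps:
f(v, g) = g + v² (f(v, g) = v² + g = g + v²)
I(b) = -⅔ + (b + b²)/b (I(b) = -6/9 + (b + b²)/b = -6*⅑ + (b + b²)/b = -⅔ + (b + b²)/b)
I(l(4 - 1*(-1))) - 1*(-332) = (⅓ - 4) - 1*(-332) = -11/3 + 332 = 985/3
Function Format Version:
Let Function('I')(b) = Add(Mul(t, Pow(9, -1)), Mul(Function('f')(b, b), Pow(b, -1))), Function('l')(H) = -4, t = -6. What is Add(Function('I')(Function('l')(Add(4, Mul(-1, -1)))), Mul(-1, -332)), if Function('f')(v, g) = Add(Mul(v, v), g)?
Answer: Rational(985, 3) ≈ 328.33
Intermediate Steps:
Function('f')(v, g) = Add(g, Pow(v, 2)) (Function('f')(v, g) = Add(Pow(v, 2), g) = Add(g, Pow(v, 2)))
Function('I')(b) = Add(Rational(-2, 3), Mul(Pow(b, -1), Add(b, Pow(b, 2)))) (Function('I')(b) = Add(Mul(-6, Pow(9, -1)), Mul(Add(b, Pow(b, 2)), Pow(b, -1))) = Add(Mul(-6, Rational(1, 9)), Mul(Pow(b, -1), Add(b, Pow(b, 2)))) = Add(Rational(-2, 3), Mul(Pow(b, -1), Add(b, Pow(b, 2)))))
Add(Function('I')(Function('l')(Add(4, Mul(-1, -1)))), Mul(-1, -332)) = Add(Add(Rational(1, 3), -4), Mul(-1, -332)) = Add(Rational(-11, 3), 332) = Rational(985, 3)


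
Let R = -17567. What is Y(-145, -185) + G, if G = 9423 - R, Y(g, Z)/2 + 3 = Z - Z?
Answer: 26984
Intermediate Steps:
Y(g, Z) = -6 (Y(g, Z) = -6 + 2*(Z - Z) = -6 + 2*0 = -6 + 0 = -6)
G = 26990 (G = 9423 - 1*(-17567) = 9423 + 17567 = 26990)
Y(-145, -185) + G = -6 + 26990 = 26984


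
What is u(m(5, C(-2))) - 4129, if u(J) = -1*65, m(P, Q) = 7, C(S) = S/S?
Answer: -4194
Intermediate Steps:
C(S) = 1
u(J) = -65
u(m(5, C(-2))) - 4129 = -65 - 4129 = -4194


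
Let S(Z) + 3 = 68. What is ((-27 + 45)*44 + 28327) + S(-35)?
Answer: 29184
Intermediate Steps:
S(Z) = 65 (S(Z) = -3 + 68 = 65)
((-27 + 45)*44 + 28327) + S(-35) = ((-27 + 45)*44 + 28327) + 65 = (18*44 + 28327) + 65 = (792 + 28327) + 65 = 29119 + 65 = 29184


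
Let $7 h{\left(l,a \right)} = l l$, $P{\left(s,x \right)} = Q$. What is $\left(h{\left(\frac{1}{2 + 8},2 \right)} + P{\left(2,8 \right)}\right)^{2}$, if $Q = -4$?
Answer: $\frac{7834401}{490000} \approx 15.989$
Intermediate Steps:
$P{\left(s,x \right)} = -4$
$h{\left(l,a \right)} = \frac{l^{2}}{7}$ ($h{\left(l,a \right)} = \frac{l l}{7} = \frac{l^{2}}{7}$)
$\left(h{\left(\frac{1}{2 + 8},2 \right)} + P{\left(2,8 \right)}\right)^{2} = \left(\frac{\left(\frac{1}{2 + 8}\right)^{2}}{7} - 4\right)^{2} = \left(\frac{\left(\frac{1}{10}\right)^{2}}{7} - 4\right)^{2} = \left(\frac{1}{7 \cdot 100} - 4\right)^{2} = \left(\frac{1}{7} \cdot \frac{1}{100} - 4\right)^{2} = \left(\frac{1}{700} - 4\right)^{2} = \left(- \frac{2799}{700}\right)^{2} = \frac{7834401}{490000}$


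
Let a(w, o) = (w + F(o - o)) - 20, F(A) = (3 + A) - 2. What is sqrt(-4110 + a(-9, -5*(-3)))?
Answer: I*sqrt(4138) ≈ 64.327*I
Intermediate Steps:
F(A) = 1 + A
a(w, o) = -19 + w (a(w, o) = (w + (1 + (o - o))) - 20 = (w + (1 + 0)) - 20 = (w + 1) - 20 = (1 + w) - 20 = -19 + w)
sqrt(-4110 + a(-9, -5*(-3))) = sqrt(-4110 + (-19 - 9)) = sqrt(-4110 - 28) = sqrt(-4138) = I*sqrt(4138)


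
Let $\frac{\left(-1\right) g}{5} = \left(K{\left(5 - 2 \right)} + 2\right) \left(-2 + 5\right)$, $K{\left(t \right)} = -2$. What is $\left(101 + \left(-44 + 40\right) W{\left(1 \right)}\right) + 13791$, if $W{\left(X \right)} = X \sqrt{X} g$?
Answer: $13892$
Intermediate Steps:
$g = 0$ ($g = - 5 \left(-2 + 2\right) \left(-2 + 5\right) = - 5 \cdot 0 \cdot 3 = \left(-5\right) 0 = 0$)
$W{\left(X \right)} = 0$ ($W{\left(X \right)} = X \sqrt{X} 0 = X^{\frac{3}{2}} \cdot 0 = 0$)
$\left(101 + \left(-44 + 40\right) W{\left(1 \right)}\right) + 13791 = \left(101 + \left(-44 + 40\right) 0\right) + 13791 = \left(101 - 0\right) + 13791 = \left(101 + 0\right) + 13791 = 101 + 13791 = 13892$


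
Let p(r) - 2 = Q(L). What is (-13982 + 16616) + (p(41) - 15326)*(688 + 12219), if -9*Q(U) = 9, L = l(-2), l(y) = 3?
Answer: -197797141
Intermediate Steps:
L = 3
Q(U) = -1 (Q(U) = -1/9*9 = -1)
p(r) = 1 (p(r) = 2 - 1 = 1)
(-13982 + 16616) + (p(41) - 15326)*(688 + 12219) = (-13982 + 16616) + (1 - 15326)*(688 + 12219) = 2634 - 15325*12907 = 2634 - 197799775 = -197797141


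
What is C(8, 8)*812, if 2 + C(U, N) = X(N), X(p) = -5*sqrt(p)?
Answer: -1624 - 8120*sqrt(2) ≈ -13107.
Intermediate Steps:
C(U, N) = -2 - 5*sqrt(N)
C(8, 8)*812 = (-2 - 10*sqrt(2))*812 = -1624 - 8120*sqrt(2)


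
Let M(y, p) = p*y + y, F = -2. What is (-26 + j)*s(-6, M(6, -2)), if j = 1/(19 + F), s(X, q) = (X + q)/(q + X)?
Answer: -441/17 ≈ -25.941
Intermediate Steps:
M(y, p) = y + p*y
s(X, q) = 1 (s(X, q) = (X + q)/(X + q) = 1)
j = 1/17 (j = 1/(19 - 2) = 1/17 ≈ 0.058824)
(-26 + j)*s(-6, M(6, -2)) = (-26 + 1/17)*1 = -441/17*1 = -441/17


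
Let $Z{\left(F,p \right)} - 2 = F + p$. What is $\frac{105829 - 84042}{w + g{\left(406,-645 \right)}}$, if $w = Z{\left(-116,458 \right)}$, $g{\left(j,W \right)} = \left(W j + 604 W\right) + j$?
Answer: $- \frac{21787}{650700} \approx -0.033482$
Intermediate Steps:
$Z{\left(F,p \right)} = 2 + F + p$ ($Z{\left(F,p \right)} = 2 + \left(F + p\right) = 2 + F + p$)
$g{\left(j,W \right)} = j + 604 W + W j$ ($g{\left(j,W \right)} = \left(604 W + W j\right) + j = j + 604 W + W j$)
$w = 344$ ($w = 2 - 116 + 458 = 344$)
$\frac{105829 - 84042}{w + g{\left(406,-645 \right)}} = \frac{105829 - 84042}{344 + \left(406 + 604 \left(-645\right) - 261870\right)} = \frac{21787}{344 - 651044} = \frac{21787}{-650700} = 21787 \left(- \frac{1}{650700}\right) = - \frac{21787}{650700}$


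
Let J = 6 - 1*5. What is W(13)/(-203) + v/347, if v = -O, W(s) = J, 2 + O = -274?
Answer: 55681/70441 ≈ 0.79046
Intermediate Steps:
O = -276 (O = -2 - 274 = -276)
J = 1 (J = 6 - 5 = 1)
W(s) = 1
v = 276 (v = -1*(-276) = 276)
W(13)/(-203) + v/347 = 1/(-203) + 276/347 = 1*(-1/203) + 276*(1/347) = -1/203 + 276/347 = 55681/70441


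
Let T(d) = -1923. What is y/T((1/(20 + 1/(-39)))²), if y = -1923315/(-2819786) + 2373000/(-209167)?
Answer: 299478959495/54009394323706 ≈ 0.0055449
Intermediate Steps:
y = -898436878485/84258025466 (y = -1923315*(-1/2819786) + 2373000*(-1/209167) = 1923315/2819786 - 339000/29881 = -898436878485/84258025466 ≈ -10.663)
y/T((1/(20 + 1/(-39)))²) = -898436878485/84258025466/(-1923) = -898436878485/84258025466*(-1/1923) = 299478959495/54009394323706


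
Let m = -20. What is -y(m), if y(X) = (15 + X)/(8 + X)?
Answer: -5/12 ≈ -0.41667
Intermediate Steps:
y(X) = (15 + X)/(8 + X)
-y(m) = -(15 - 20)/(8 - 20) = -(-5)/(-12) = -(-1)*(-5)/12 = -1*5/12 = -5/12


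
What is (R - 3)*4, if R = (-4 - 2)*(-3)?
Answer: 60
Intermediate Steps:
R = 18 (R = -6*(-3) = 18)
(R - 3)*4 = (18 - 3)*4 = 15*4 = 60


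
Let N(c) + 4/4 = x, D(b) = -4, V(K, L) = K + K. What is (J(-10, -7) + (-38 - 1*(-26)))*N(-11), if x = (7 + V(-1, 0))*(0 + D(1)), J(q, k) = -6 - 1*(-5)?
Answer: 273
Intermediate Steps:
V(K, L) = 2*K
J(q, k) = -1 (J(q, k) = -6 + 5 = -1)
x = -20 (x = (7 + 2*(-1))*(0 - 4) = (7 - 2)*(-4) = 5*(-4) = -20)
N(c) = -21 (N(c) = -1 - 20 = -21)
(J(-10, -7) + (-38 - 1*(-26)))*N(-11) = (-1 + (-38 - 1*(-26)))*(-21) = (-1 + (-38 + 26))*(-21) = (-1 - 12)*(-21) = -13*(-21) = 273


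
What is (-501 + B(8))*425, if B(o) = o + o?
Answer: -206125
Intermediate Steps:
B(o) = 2*o
(-501 + B(8))*425 = (-501 + 2*8)*425 = (-501 + 16)*425 = -485*425 = -206125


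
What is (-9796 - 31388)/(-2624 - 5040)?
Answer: 2574/479 ≈ 5.3737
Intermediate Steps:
(-9796 - 31388)/(-2624 - 5040) = -41184/(-7664) = -41184*(-1/7664) = 2574/479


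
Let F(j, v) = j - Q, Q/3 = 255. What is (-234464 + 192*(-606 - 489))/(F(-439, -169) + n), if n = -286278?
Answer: 17104/11057 ≈ 1.5469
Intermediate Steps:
Q = 765 (Q = 3*255 = 765)
F(j, v) = -765 + j (F(j, v) = j - 1*765 = j - 765 = -765 + j)
(-234464 + 192*(-606 - 489))/(F(-439, -169) + n) = (-234464 + 192*(-606 - 489))/((-765 - 439) - 286278) = (-234464 + 192*(-1095))/(-1204 - 286278) = (-234464 - 210240)/(-287482) = -444704*(-1/287482) = 17104/11057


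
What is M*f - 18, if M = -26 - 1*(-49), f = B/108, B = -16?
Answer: -578/27 ≈ -21.407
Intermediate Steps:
f = -4/27 (f = -16/108 = -16*1/108 = -4/27 ≈ -0.14815)
M = 23 (M = -26 + 49 = 23)
M*f - 18 = 23*(-4/27) - 18 = -92/27 - 18 = -578/27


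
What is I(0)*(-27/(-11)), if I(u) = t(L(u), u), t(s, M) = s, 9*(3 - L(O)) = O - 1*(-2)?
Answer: 75/11 ≈ 6.8182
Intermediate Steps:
L(O) = 25/9 - O/9 (L(O) = 3 - (O - 1*(-2))/9 = 3 - (O + 2)/9 = 3 - (2 + O)/9 = 3 + (-2/9 - O/9) = 25/9 - O/9)
I(u) = 25/9 - u/9
I(0)*(-27/(-11)) = (25/9 - ⅑*0)*(-27/(-11)) = (25/9 + 0)*(-27*(-1/11)) = (25/9)*(27/11) = 75/11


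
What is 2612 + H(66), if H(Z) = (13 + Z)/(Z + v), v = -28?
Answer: 99335/38 ≈ 2614.1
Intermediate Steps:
H(Z) = (13 + Z)/(-28 + Z) (H(Z) = (13 + Z)/(Z - 28) = (13 + Z)/(-28 + Z))
2612 + H(66) = 2612 + (13 + 66)/(-28 + 66) = 2612 + 79/38 = 99335/38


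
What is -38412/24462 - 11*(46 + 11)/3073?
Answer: -7409875/4176207 ≈ -1.7743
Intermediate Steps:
-38412/24462 - 11*(46 + 11)/3073 = -38412*1/24462 - 11*57*(1/3073) = -2134/1359 - 627*1/3073 = -2134/1359 - 627/3073 = -7409875/4176207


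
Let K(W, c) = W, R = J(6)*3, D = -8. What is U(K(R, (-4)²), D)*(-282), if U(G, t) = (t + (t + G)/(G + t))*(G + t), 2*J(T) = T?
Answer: 1974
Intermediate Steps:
J(T) = T/2
R = 9 (R = ((½)*6)*3 = 3*3 = 9)
U(G, t) = (1 + t)*(G + t) (U(G, t) = (t + (G + t)/(G + t))*(G + t) = (t + 1)*(G + t) = (1 + t)*(G + t))
U(K(R, (-4)²), D)*(-282) = (9 - 8 + (-8)² + 9*(-8))*(-282) = (9 - 8 + 64 - 72)*(-282) = -7*(-282) = 1974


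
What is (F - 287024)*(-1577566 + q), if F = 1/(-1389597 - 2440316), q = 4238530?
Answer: -2925136387087332132/3829913 ≈ -7.6376e+11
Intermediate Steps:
F = -1/3829913 (F = 1/(-3829913) = -1/3829913 ≈ -2.6110e-7)
(F - 287024)*(-1577566 + q) = (-1/3829913 - 287024)*(-1577566 + 4238530) = -1099276948913/3829913*2660964 = -2925136387087332132/3829913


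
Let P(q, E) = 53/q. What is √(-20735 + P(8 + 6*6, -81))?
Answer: I*√10035157/22 ≈ 143.99*I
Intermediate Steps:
√(-20735 + P(8 + 6*6, -81)) = √(-20735 + 53/(8 + 6*6)) = √(-20735 + 53/(8 + 36)) = √(-20735 + 53/44) = √(-912287/44) = I*√10035157/22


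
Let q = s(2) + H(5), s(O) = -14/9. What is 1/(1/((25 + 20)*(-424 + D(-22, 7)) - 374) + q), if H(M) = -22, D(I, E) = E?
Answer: -172251/4057477 ≈ -0.042453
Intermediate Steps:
s(O) = -14/9 (s(O) = -14*1/9 = -14/9)
q = -212/9 (q = -14/9 - 22 = -212/9 ≈ -23.556)
1/(1/((25 + 20)*(-424 + D(-22, 7)) - 374) + q) = 1/(1/((25 + 20)*(-424 + 7) - 374) - 212/9) = 1/(1/(45*(-417) - 374) - 212/9) = 1/(1/(-18765 - 374) - 212/9) = 1/(1/(-19139) - 212/9) = 1/(-1/19139 - 212/9) = 1/(-4057477/172251) = -172251/4057477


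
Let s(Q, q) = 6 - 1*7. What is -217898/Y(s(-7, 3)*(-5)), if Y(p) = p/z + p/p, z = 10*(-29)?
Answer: -12638084/57 ≈ -2.2172e+5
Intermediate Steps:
s(Q, q) = -1 (s(Q, q) = 6 - 7 = -1)
z = -290
Y(p) = 1 - p/290 (Y(p) = p/(-290) + p/p = p*(-1/290) + 1 = -p/290 + 1 = 1 - p/290)
-217898/Y(s(-7, 3)*(-5)) = -217898/(1 - (-1)*(-5)/290) = -217898/(1 - 1/290*5) = -217898/(1 - 1/58) = -217898/57/58 = -217898*58/57 = -12638084/57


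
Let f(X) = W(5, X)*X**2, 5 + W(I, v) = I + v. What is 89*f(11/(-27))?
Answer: -118459/19683 ≈ -6.0183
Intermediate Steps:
W(I, v) = -5 + I + v (W(I, v) = -5 + (I + v) = -5 + I + v)
f(X) = X**3 (f(X) = (-5 + 5 + X)*X**2 = X*X**2 = X**3)
89*f(11/(-27)) = 89*(11/(-27))**3 = 89*(11*(-1/27))**3 = 89*(-11/27)**3 = 89*(-1331/19683) = -118459/19683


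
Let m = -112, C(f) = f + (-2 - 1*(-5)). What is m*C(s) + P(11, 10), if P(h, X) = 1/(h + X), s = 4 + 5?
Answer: -28223/21 ≈ -1344.0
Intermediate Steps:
s = 9
P(h, X) = 1/(X + h)
C(f) = 3 + f (C(f) = f + (-2 + 5) = f + 3 = 3 + f)
m*C(s) + P(11, 10) = -112*(3 + 9) + 1/(10 + 11) = -112*12 + 1/21 = -1344 + 1/21 = -28223/21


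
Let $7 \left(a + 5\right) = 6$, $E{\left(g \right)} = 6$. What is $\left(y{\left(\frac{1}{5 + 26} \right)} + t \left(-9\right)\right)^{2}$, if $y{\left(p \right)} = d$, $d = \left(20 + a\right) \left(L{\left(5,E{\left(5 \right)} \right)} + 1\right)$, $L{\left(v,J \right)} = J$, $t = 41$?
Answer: $66564$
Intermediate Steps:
$a = - \frac{29}{7}$ ($a = -5 + \frac{1}{7} \cdot 6 = -5 + \frac{6}{7} = - \frac{29}{7} \approx -4.1429$)
$d = 111$ ($d = \left(20 - \frac{29}{7}\right) \left(6 + 1\right) = \frac{111}{7} \cdot 7 = 111$)
$y{\left(p \right)} = 111$
$\left(y{\left(\frac{1}{5 + 26} \right)} + t \left(-9\right)\right)^{2} = \left(111 + 41 \left(-9\right)\right)^{2} = \left(111 - 369\right)^{2} = \left(-258\right)^{2} = 66564$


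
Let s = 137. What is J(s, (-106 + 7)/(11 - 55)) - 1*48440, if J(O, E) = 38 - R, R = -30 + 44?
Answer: -48416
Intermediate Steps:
R = 14
J(O, E) = 24 (J(O, E) = 38 - 1*14 = 38 - 14 = 24)
J(s, (-106 + 7)/(11 - 55)) - 1*48440 = 24 - 1*48440 = 24 - 48440 = -48416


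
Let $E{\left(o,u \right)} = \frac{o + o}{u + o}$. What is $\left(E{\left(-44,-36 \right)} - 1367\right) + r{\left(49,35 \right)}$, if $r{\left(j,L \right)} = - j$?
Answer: $- \frac{14149}{10} \approx -1414.9$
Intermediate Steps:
$E{\left(o,u \right)} = \frac{2 o}{o + u}$
$\left(E{\left(-44,-36 \right)} - 1367\right) + r{\left(49,35 \right)} = \left(2 \left(-44\right) \frac{1}{-44 - 36} - 1367\right) - 49 = \left(2 \left(-44\right) \frac{1}{-80} - 1367\right) - 49 = \left(2 \left(-44\right) \left(- \frac{1}{80}\right) - 1367\right) - 49 = \left(\frac{11}{10} - 1367\right) - 49 = - \frac{13659}{10} - 49 = - \frac{14149}{10}$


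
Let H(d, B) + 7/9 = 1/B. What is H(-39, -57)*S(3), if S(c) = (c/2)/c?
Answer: -68/171 ≈ -0.39766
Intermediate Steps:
H(d, B) = -7/9 + 1/B
S(c) = ½ (S(c) = (c*(½))/c = (c/2)/c = ½)
H(-39, -57)*S(3) = (-7/9 + 1/(-57))*(½) = (-7/9 - 1/57)*(½) = -136/171*½ = -68/171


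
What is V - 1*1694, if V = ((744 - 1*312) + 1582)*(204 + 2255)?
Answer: 4950732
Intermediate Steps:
V = 4952426 (V = ((744 - 312) + 1582)*2459 = (432 + 1582)*2459 = 2014*2459 = 4952426)
V - 1*1694 = 4952426 - 1*1694 = 4952426 - 1694 = 4950732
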